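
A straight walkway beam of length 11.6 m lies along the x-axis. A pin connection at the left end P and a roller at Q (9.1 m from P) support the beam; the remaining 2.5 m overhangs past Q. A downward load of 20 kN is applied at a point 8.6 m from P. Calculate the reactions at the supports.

Taking moments about P: Q_y·9.1 − 20·8.6 = 0 → Q_y = 172/9.1 = 18.9011 ≈ 18.90 kN.
ΣF_y = 0: P_y + 18.9011 − 20 = 0 → P_y = 1.099 kN.
ΣF_x = 0: no horizontal applied forces, so P_x = 0.

P_x = 0, P_y = 1.099 kN, Q_y = 18.90 kN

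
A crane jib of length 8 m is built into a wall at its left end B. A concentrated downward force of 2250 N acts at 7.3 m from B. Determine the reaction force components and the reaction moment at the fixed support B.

ΣF_x = 0: B_x = 0.
ΣF_y = 0: B_y − 2250 = 0 → B_y = 2250 N.
ΣM about B: M_B − 2250·7.3 = 0 → M_B = 16420 N·m.

B_x = 0, B_y = 2250 N, M_B = 16420 N·m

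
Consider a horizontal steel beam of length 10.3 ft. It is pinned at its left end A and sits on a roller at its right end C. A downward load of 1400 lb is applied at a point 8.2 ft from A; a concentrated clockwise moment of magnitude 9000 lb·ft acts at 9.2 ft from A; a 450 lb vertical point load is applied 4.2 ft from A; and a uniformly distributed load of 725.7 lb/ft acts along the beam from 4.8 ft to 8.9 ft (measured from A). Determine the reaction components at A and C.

A_x = 0, A_y = 674.8 lb, C_y = 4151 lb

Resultant of the distributed load: 725.7 × 4.1 = 2975.37 lb at 6.85 ft from A.
Taking moments about A: C_y·10.3 − 1400·8.2 − 9000 − 450·4.2 − (725.7·4.1)·6.85 = 0 → C_y = 42751.2845/10.3 = 4150.61 ≈ 4151 lb.
ΣF_y = 0: A_y + 4150.61 − 1400 − 450 − 725.7·4.1 = 0 → A_y = 674.8 lb.
ΣF_x = 0: no horizontal applied forces, so A_x = 0.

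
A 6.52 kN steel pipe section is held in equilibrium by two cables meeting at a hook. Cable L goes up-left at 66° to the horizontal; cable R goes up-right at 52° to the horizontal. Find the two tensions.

T_L = 4.546 kN, T_R = 3.003 kN

ΣF_x = 0: −T_L·cos66° + T_R·cos52° = 0 → T_R = 0.66065·T_L.
ΣF_y = 0: T_L·sin66° + T_R·sin52° = 6.52.
Substitute: T_L·(0.913545 + 0.66065·0.788011) = 6.52 → T_L = 4.54626 ≈ 4.546 kN.
Then T_R = 0.66065 × 4.54626 = 3.003 kN.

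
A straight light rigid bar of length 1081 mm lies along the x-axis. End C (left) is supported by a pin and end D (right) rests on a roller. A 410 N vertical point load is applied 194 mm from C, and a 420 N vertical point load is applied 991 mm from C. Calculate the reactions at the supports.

C_x = 0, C_y = 371.4 N, D_y = 458.6 N

Taking moments about C: D_y·1081 − 410·194 − 420·991 = 0 → D_y = 495760/1081 = 458.612 ≈ 458.6 N.
ΣF_y = 0: C_y + 458.612 − 410 − 420 = 0 → C_y = 371.4 N.
ΣF_x = 0: no horizontal applied forces, so C_x = 0.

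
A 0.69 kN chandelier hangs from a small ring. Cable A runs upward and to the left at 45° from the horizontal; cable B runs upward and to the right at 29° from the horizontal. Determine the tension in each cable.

ΣF_x = 0: −T_A·cos45° + T_B·cos29° = 0 → T_B = 0.808473·T_A.
ΣF_y = 0: T_A·sin45° + T_B·sin29° = 0.69.
Substitute: T_A·(0.707107 + 0.808473·0.48481) = 0.69 → T_A = 0.627808 ≈ 0.6278 kN.
Then T_B = 0.808473 × 0.627808 = 0.5076 kN.

T_A = 0.6278 kN, T_B = 0.5076 kN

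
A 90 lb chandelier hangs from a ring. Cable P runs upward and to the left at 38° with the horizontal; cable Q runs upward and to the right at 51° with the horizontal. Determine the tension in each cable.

ΣF_x = 0: −T_P·cos38° + T_Q·cos51° = 0 → T_Q = 1.25216·T_P.
ΣF_y = 0: T_P·sin38° + T_Q·sin51° = 90.
Substitute: T_P·(0.615661 + 1.25216·0.777146) = 90 → T_P = 56.6475 ≈ 56.65 lb.
Then T_Q = 1.25216 × 56.6475 = 70.93 lb.

T_P = 56.65 lb, T_Q = 70.93 lb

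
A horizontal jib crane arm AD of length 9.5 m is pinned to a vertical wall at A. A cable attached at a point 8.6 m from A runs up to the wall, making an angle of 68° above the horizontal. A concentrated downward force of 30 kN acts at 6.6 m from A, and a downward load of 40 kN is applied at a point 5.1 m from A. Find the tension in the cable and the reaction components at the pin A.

T = 50.42 kN, A_x = 18.89 kN, A_y = 23.26 kN

ΣM about A: T·sin68°·8.6 − 30·6.6 − 40·5.1 = 0 → T = 402/(8.6·0.927184) = 50.4152 ≈ 50.42 kN.
ΣF_x = 0: A_x − T·cos68° = 0 → A_x = 50.4152 × 0.374607 = 18.89 kN.
ΣF_y = 0: A_y + T·sin68° − 30 − 40 = 0 → A_y = 70 − 50.4152 × 0.927184 = 23.26 kN.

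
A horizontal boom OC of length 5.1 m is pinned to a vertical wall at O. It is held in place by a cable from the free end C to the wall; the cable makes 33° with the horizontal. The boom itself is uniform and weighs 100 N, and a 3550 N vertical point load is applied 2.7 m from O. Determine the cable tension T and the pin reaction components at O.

ΣM about O: T·sin33°·5.1 − 100·2.55 − 3550·2.7 = 0 → T = 9840/(5.1·0.544639) = 3542.55 ≈ 3543 N.
ΣF_x = 0: O_x − T·cos33° = 0 → O_x = 3542.55 × 0.838671 = 2971 N.
ΣF_y = 0: O_y + T·sin33° − 100 − 3550 = 0 → O_y = 3650 − 3542.55 × 0.544639 = 1721 N.

T = 3543 N, O_x = 2971 N, O_y = 1721 N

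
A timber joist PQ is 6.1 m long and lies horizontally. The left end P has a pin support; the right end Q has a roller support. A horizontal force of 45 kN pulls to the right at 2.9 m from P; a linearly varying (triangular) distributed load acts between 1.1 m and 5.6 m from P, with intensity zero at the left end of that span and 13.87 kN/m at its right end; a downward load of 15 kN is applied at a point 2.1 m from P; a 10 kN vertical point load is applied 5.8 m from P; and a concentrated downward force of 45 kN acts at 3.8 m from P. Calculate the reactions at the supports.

Resultant of the triangular load: ½ × 13.87 × 4.5 = 31.2075 kN, acting at 4.1 m from P (one-third of the span from the peak).
ΣM about P: Q_y·6.1 − (½·13.87·4.5)·4.1 − 15·2.1 − 10·5.8 − 45·3.8 = 0 → Q_y = 388.45075/6.1 = 63.6805 ≈ 63.68 kN.
ΣF_y = 0: P_y + 63.6805 − ½·13.87·4.5 − 15 − 10 − 45 = 0 → P_y = 37.53 kN.
ΣF_x = 0: P_x + 45 = 0 → P_x = -45.00 kN.

P_x = -45.00 kN, P_y = 37.53 kN, Q_y = 63.68 kN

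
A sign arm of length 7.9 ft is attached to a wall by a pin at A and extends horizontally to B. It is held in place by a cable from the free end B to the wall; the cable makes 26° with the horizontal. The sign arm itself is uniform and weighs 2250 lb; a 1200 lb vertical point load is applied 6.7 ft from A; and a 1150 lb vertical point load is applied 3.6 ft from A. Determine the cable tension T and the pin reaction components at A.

T = 6083 lb, A_x = 5468 lb, A_y = 1933 lb

ΣM about A: T·sin26°·7.9 − 2250·3.95 − 1200·6.7 − 1150·3.6 = 0 → T = 21067.5/(7.9·0.438371) = 6083.37 ≈ 6083 lb.
ΣF_x = 0: A_x − T·cos26° = 0 → A_x = 6083.37 × 0.898794 = 5468 lb.
ΣF_y = 0: A_y + T·sin26° − 2250 − 1200 − 1150 = 0 → A_y = 4600 − 6083.37 × 0.438371 = 1933 lb.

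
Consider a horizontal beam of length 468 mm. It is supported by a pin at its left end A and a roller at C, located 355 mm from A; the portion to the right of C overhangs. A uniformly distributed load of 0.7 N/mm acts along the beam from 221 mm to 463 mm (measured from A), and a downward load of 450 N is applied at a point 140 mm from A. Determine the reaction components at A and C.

A_x = 0, A_y = 278.7 N, C_y = 340.7 N

Resultant of the distributed load: 0.7 × 242 = 169.4 N at 342 mm from A.
Taking moments about A: C_y·355 − (0.7·242)·342 − 450·140 = 0 → C_y = 120934.8/355 = 340.661 ≈ 340.7 N.
ΣF_y = 0: A_y + 340.661 − 0.7·242 − 450 = 0 → A_y = 278.7 N.
ΣF_x = 0: no horizontal applied forces, so A_x = 0.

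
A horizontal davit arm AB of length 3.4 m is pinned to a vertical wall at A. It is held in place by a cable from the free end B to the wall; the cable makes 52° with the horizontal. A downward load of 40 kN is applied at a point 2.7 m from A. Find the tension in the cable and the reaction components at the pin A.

T = 40.31 kN, A_x = 24.82 kN, A_y = 8.235 kN

ΣM about A: T·sin52°·3.4 − 40·2.7 = 0 → T = 108/(3.4·0.788011) = 40.31 kN.
ΣF_x = 0: A_x − T·cos52° = 0 → A_x = 40.31 × 0.615661 = 24.82 kN.
ΣF_y = 0: A_y + T·sin52° − 40 = 0 → A_y = 40 − 40.31 × 0.788011 = 8.235 kN.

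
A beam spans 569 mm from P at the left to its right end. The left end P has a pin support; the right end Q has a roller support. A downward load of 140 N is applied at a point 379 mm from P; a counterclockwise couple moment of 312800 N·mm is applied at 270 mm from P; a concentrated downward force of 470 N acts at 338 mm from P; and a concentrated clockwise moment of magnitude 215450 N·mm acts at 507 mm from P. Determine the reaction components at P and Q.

P_x = 0, P_y = 408.6 N, Q_y = 201.4 N

Taking moments about P: Q_y·569 − 140·379 + 312800 − 470·338 − 215450 = 0 → Q_y = 114570/569 = 201.353 ≈ 201.4 N.
ΣF_y = 0: P_y + 201.353 − 140 − 470 = 0 → P_y = 408.6 N.
ΣF_x = 0: no horizontal applied forces, so P_x = 0.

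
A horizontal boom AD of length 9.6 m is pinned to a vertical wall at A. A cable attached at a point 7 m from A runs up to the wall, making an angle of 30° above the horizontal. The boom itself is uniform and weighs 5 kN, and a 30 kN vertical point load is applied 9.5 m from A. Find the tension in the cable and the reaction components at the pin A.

ΣM about A: T·sin30°·7 − 5·4.8 − 30·9.5 = 0 → T = 309/(7·0.5) = 88.2857 ≈ 88.29 kN.
ΣF_x = 0: A_x − T·cos30° = 0 → A_x = 88.2857 × 0.866025 = 76.46 kN.
ΣF_y = 0: A_y + T·sin30° − 5 − 30 = 0 → A_y = 35 − 88.2857 × 0.5 = -9.143 kN.

T = 88.29 kN, A_x = 76.46 kN, A_y = -9.143 kN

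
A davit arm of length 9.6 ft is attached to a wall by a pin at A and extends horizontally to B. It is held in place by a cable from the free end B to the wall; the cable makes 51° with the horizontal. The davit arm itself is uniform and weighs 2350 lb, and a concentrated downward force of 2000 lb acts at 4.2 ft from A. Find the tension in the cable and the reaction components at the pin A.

T = 2638 lb, A_x = 1660 lb, A_y = 2300 lb

ΣM about A: T·sin51°·9.6 − 2350·4.8 − 2000·4.2 = 0 → T = 19680/(9.6·0.777146) = 2637.86 ≈ 2638 lb.
ΣF_x = 0: A_x − T·cos51° = 0 → A_x = 2637.86 × 0.62932 = 1660 lb.
ΣF_y = 0: A_y + T·sin51° − 2350 − 2000 = 0 → A_y = 4350 − 2637.86 × 0.777146 = 2300 lb.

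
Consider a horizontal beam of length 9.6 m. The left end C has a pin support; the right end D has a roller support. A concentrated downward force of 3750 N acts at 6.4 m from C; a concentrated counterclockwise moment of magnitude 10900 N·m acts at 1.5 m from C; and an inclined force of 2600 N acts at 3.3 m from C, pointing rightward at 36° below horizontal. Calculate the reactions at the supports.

Moments about C: D_y·9.6 − 3750·6.4 + 10900 − 2600·sin36°·3.3 = 0 → D_y = 18143.2/9.6 = 1889.92 ≈ 1890 N.
ΣF_y = 0: C_y + 1889.92 − 3750 − 2600·sin36° = 0 → C_y = 3388 N.
ΣF_x = 0: C_x + 2600·cos36° = 0 → C_x = -2103 N.

C_x = -2103 N, C_y = 3388 N, D_y = 1890 N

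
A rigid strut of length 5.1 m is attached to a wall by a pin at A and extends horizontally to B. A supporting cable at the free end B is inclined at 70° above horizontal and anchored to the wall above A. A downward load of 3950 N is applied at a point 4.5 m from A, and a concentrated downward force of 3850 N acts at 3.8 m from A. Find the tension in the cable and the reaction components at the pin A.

ΣM about A: T·sin70°·5.1 − 3950·4.5 − 3850·3.8 = 0 → T = 32405/(5.1·0.939693) = 6761.7 ≈ 6762 N.
ΣF_x = 0: A_x − T·cos70° = 0 → A_x = 6761.7 × 0.34202 = 2313 N.
ΣF_y = 0: A_y + T·sin70° − 3950 − 3850 = 0 → A_y = 7800 − 6761.7 × 0.939693 = 1446 N.

T = 6762 N, A_x = 2313 N, A_y = 1446 N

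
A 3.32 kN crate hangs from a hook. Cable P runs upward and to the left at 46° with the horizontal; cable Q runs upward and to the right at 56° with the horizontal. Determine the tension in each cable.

ΣF_x = 0: −T_P·cos46° + T_Q·cos56° = 0 → T_Q = 1.24225·T_P.
ΣF_y = 0: T_P·sin46° + T_Q·sin56° = 3.32.
Substitute: T_P·(0.71934 + 1.24225·0.829038) = 3.32 → T_P = 1.898 kN.
Then T_Q = 1.24225 × 1.898 = 2.358 kN.

T_P = 1.898 kN, T_Q = 2.358 kN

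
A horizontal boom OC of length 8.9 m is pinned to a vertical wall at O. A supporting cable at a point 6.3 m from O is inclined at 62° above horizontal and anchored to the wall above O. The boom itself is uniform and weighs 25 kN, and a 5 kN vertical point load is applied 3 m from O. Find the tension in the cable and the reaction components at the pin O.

T = 22.70 kN, O_x = 10.66 kN, O_y = 9.960 kN

ΣM about O: T·sin62°·6.3 − 25·4.45 − 5·3 = 0 → T = 126.25/(6.3·0.882948) = 22.6963 ≈ 22.70 kN.
ΣF_x = 0: O_x − T·cos62° = 0 → O_x = 22.6963 × 0.469472 = 10.66 kN.
ΣF_y = 0: O_y + T·sin62° − 25 − 5 = 0 → O_y = 30 − 22.6963 × 0.882948 = 9.960 kN.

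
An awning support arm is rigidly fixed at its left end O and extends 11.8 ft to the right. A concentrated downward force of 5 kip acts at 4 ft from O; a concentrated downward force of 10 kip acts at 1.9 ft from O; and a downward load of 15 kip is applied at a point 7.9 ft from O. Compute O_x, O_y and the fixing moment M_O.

O_x = 0, O_y = 30.00 kip, M_O = 157.5 kip·ft

ΣF_x = 0: O_x = 0.
ΣF_y = 0: O_y − 5 − 10 − 15 = 0 → O_y = 30.00 kip.
ΣM about O: M_O − 5·4 − 10·1.9 − 15·7.9 = 0 → M_O = 157.5 kip·ft.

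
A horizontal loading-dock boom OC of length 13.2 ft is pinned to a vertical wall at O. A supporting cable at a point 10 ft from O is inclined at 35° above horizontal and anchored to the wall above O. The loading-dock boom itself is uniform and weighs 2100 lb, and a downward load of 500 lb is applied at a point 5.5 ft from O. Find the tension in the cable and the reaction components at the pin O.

ΣM about O: T·sin35°·10 − 2100·6.6 − 500·5.5 = 0 → T = 16610/(10·0.573576) = 2895.87 ≈ 2896 lb.
ΣF_x = 0: O_x − T·cos35° = 0 → O_x = 2895.87 × 0.819152 = 2372 lb.
ΣF_y = 0: O_y + T·sin35° − 2100 − 500 = 0 → O_y = 2600 − 2895.87 × 0.573576 = 939.0 lb.

T = 2896 lb, O_x = 2372 lb, O_y = 939.0 lb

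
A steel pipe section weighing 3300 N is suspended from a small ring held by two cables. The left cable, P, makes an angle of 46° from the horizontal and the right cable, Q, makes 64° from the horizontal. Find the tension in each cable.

ΣF_x = 0: −T_P·cos46° + T_Q·cos64° = 0 → T_Q = 1.58464·T_P.
ΣF_y = 0: T_P·sin46° + T_Q·sin64° = 3300.
Substitute: T_P·(0.71934 + 1.58464·0.898794) = 3300 → T_P = 1539.46 ≈ 1539 N.
Then T_Q = 1.58464 × 1539.46 = 2439 N.

T_P = 1539 N, T_Q = 2439 N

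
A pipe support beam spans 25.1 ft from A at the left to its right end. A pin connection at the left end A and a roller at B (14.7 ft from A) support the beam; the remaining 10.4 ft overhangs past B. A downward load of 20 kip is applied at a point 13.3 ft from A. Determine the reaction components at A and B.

A_x = 0, A_y = 1.905 kip, B_y = 18.10 kip

Taking moments about A: B_y·14.7 − 20·13.3 = 0 → B_y = 266/14.7 = 18.0952 ≈ 18.10 kip.
ΣF_y = 0: A_y + 18.0952 − 20 = 0 → A_y = 1.905 kip.
ΣF_x = 0: no horizontal applied forces, so A_x = 0.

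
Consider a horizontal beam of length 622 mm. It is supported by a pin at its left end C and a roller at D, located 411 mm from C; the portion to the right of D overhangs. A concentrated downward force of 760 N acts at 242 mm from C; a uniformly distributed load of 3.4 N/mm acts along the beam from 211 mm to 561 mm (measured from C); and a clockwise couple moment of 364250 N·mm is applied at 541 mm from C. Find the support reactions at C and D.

C_x = 0, C_y = -501.4 N, D_y = 2451 N

Resultant of the distributed load: 3.4 × 350 = 1190 N at 386 mm from C.
Moments about C: D_y·411 − 760·242 − (3.4·350)·386 − 364250 = 0 → D_y = 1007510/411 = 2451.36 ≈ 2451 N.
ΣF_y = 0: C_y + 2451.36 − 760 − 3.4·350 = 0 → C_y = -501.4 N.
ΣF_x = 0: no horizontal applied forces, so C_x = 0.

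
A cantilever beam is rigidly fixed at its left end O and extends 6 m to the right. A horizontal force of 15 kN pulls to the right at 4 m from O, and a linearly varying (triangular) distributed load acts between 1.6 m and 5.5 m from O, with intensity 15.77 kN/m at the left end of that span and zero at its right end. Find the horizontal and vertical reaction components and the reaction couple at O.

Resultant of the triangular load: ½ × 15.77 × 3.9 = 30.7515 kN, acting at 2.9 m from O (one-third of the span from the peak).
ΣF_x = 0: O_x + 15 = 0 → O_x = -15.00 kN.
ΣF_y = 0: O_y − ½·15.77·3.9 = 0 → O_y = 30.75 kN.
ΣM about O: M_O − (½·15.77·3.9)·2.9 = 0 → M_O = 89.18 kN·m.

O_x = -15.00 kN, O_y = 30.75 kN, M_O = 89.18 kN·m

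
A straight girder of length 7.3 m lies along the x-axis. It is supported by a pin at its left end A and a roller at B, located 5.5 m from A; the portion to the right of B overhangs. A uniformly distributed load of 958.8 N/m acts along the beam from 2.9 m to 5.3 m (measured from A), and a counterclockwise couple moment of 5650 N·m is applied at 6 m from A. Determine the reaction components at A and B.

Resultant of the distributed load: 958.8 × 2.4 = 2301.12 N at 4.1 m from A.
Moments about A: B_y·5.5 − (958.8·2.4)·4.1 + 5650 = 0 → B_y = 3784.592/5.5 = 688.108 ≈ 688.1 N.
ΣF_y = 0: A_y + 688.108 − 958.8·2.4 = 0 → A_y = 1613 N.
ΣF_x = 0: no horizontal applied forces, so A_x = 0.

A_x = 0, A_y = 1613 N, B_y = 688.1 N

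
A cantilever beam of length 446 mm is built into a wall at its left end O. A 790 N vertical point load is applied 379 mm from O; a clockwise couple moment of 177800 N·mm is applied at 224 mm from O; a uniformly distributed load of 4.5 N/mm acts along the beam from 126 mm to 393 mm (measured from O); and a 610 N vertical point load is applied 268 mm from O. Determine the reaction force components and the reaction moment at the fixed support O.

Resultant of the distributed load: 4.5 × 267 = 1201.5 N at 259.5 mm from O.
ΣF_x = 0: O_x = 0.
ΣF_y = 0: O_y − 790 − 4.5·267 − 610 = 0 → O_y = 2602 N.
ΣM about O: M_O − 790·379 − 177800 − (4.5·267)·259.5 − 610·268 = 0 → M_O = 952500 N·mm.

O_x = 0, O_y = 2602 N, M_O = 952500 N·mm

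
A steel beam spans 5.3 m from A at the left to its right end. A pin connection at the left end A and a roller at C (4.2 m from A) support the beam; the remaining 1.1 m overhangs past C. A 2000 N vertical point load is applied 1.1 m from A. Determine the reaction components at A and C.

Taking moments about A: C_y·4.2 − 2000·1.1 = 0 → C_y = 2200/4.2 = 523.81 ≈ 523.8 N.
ΣF_y = 0: A_y + 523.81 − 2000 = 0 → A_y = 1476 N.
ΣF_x = 0: no horizontal applied forces, so A_x = 0.

A_x = 0, A_y = 1476 N, C_y = 523.8 N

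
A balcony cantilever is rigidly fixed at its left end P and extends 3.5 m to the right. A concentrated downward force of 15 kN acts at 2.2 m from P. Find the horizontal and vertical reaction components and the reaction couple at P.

P_x = 0, P_y = 15.00 kN, M_P = 33.00 kN·m

ΣF_x = 0: P_x = 0.
ΣF_y = 0: P_y − 15 = 0 → P_y = 15.00 kN.
ΣM about P: M_P − 15·2.2 = 0 → M_P = 33.00 kN·m.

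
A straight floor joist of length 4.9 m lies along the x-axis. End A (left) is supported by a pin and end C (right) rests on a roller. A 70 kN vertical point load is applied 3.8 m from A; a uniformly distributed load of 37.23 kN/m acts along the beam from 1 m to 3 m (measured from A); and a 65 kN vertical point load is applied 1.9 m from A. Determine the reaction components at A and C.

Resultant of the distributed load: 37.23 × 2 = 74.46 kN at 2 m from A.
Taking moments about A: C_y·4.9 − 70·3.8 − (37.23·2)·2 − 65·1.9 = 0 → C_y = 538.42/4.9 = 109.882 ≈ 109.9 kN.
ΣF_y = 0: A_y + 109.882 − 70 − 37.23·2 − 65 = 0 → A_y = 99.58 kN.
ΣF_x = 0: no horizontal applied forces, so A_x = 0.

A_x = 0, A_y = 99.58 kN, C_y = 109.9 kN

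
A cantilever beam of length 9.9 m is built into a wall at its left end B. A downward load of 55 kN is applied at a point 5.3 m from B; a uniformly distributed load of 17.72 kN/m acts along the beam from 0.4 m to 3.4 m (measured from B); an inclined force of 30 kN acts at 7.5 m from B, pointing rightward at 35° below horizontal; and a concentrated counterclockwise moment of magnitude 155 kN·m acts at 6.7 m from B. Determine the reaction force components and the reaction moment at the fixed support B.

B_x = -24.57 kN, B_y = 125.4 kN, M_B = 366.6 kN·m

Resultant of the distributed load: 17.72 × 3 = 53.16 kN at 1.9 m from B.
ΣF_x = 0: B_x + 30·cos35° = 0 → B_x = -24.57 kN.
ΣF_y = 0: B_y − 55 − 17.72·3 − 30·sin35° = 0 → B_y = 125.4 kN.
ΣM about B: M_B − 55·5.3 − (17.72·3)·1.9 − 30·sin35°·7.5 + 155 = 0 → M_B = 366.6 kN·m.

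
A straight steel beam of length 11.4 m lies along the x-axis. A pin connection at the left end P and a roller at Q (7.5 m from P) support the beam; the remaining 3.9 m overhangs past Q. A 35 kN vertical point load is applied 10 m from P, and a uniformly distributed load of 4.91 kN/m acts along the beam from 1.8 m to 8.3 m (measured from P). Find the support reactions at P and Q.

Resultant of the distributed load: 4.91 × 6.5 = 31.915 kN at 5.05 m from P.
ΣM about P: Q_y·7.5 − 35·10 − (4.91·6.5)·5.05 = 0 → Q_y = 511.17075/7.5 = 68.1561 ≈ 68.16 kN.
ΣF_y = 0: P_y + 68.1561 − 35 − 4.91·6.5 = 0 → P_y = -1.241 kN.
ΣF_x = 0: no horizontal applied forces, so P_x = 0.

P_x = 0, P_y = -1.241 kN, Q_y = 68.16 kN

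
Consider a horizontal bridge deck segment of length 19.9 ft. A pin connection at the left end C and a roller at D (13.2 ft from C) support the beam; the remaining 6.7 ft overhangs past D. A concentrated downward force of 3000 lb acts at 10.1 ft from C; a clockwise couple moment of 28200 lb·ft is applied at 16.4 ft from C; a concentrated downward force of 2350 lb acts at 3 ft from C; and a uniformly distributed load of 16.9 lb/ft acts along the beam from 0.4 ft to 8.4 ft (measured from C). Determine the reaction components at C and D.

C_x = 0, C_y = 474.2 lb, D_y = 5011 lb

Resultant of the distributed load: 16.9 × 8 = 135.2 lb at 4.4 ft from C.
ΣM about C: D_y·13.2 − 3000·10.1 − 28200 − 2350·3 − (16.9·8)·4.4 = 0 → D_y = 66144.88/13.2 = 5010.98 ≈ 5011 lb.
ΣF_y = 0: C_y + 5010.98 − 3000 − 2350 − 16.9·8 = 0 → C_y = 474.2 lb.
ΣF_x = 0: no horizontal applied forces, so C_x = 0.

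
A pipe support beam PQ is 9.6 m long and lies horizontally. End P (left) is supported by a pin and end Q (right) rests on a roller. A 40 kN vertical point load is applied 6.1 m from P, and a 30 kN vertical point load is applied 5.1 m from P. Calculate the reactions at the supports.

P_x = 0, P_y = 28.65 kN, Q_y = 41.35 kN

Taking moments about P: Q_y·9.6 − 40·6.1 − 30·5.1 = 0 → Q_y = 397/9.6 = 41.3542 ≈ 41.35 kN.
ΣF_y = 0: P_y + 41.3542 − 40 − 30 = 0 → P_y = 28.65 kN.
ΣF_x = 0: no horizontal applied forces, so P_x = 0.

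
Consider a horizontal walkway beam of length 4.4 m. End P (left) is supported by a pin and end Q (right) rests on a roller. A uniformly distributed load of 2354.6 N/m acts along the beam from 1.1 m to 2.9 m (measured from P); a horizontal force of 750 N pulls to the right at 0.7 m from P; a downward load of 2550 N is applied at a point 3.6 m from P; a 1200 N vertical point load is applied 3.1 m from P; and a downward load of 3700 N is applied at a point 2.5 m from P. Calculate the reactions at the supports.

Resultant of the distributed load: 2354.6 × 1.8 = 4238.28 N at 2 m from P.
Taking moments about P: Q_y·4.4 − (2354.6·1.8)·2 − 2550·3.6 − 1200·3.1 − 3700·2.5 = 0 → Q_y = 30626.56/4.4 = 6960.58 ≈ 6961 N.
ΣF_y = 0: P_y + 6960.58 − 2354.6·1.8 − 2550 − 1200 − 3700 = 0 → P_y = 4728 N.
ΣF_x = 0: P_x + 750 = 0 → P_x = -750.0 N.

P_x = -750.0 N, P_y = 4728 N, Q_y = 6961 N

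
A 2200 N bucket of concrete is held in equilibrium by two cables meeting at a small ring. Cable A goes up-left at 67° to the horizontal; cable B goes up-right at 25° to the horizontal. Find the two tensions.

T_A = 1995 N, T_B = 860.1 N

ΣF_x = 0: −T_A·cos67° + T_B·cos25° = 0 → T_B = 0.431124·T_A.
ΣF_y = 0: T_A·sin67° + T_B·sin25° = 2200.
Substitute: T_A·(0.920505 + 0.431124·0.422618) = 2200 → T_A = 1995.09 ≈ 1995 N.
Then T_B = 0.431124 × 1995.09 = 860.1 N.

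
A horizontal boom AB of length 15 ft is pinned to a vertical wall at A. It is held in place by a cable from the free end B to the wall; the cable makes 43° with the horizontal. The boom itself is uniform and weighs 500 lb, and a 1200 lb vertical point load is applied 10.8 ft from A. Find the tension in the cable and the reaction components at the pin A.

T = 1633 lb, A_x = 1195 lb, A_y = 586.0 lb

ΣM about A: T·sin43°·15 − 500·7.5 − 1200·10.8 = 0 → T = 16710/(15·0.681998) = 1633.44 ≈ 1633 lb.
ΣF_x = 0: A_x − T·cos43° = 0 → A_x = 1633.44 × 0.731354 = 1195 lb.
ΣF_y = 0: A_y + T·sin43° − 500 − 1200 = 0 → A_y = 1700 − 1633.44 × 0.681998 = 586.0 lb.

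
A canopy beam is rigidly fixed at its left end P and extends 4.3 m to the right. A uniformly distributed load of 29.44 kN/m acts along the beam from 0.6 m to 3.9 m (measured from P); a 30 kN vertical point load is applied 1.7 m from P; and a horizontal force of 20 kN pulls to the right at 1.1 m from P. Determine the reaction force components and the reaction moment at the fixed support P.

Resultant of the distributed load: 29.44 × 3.3 = 97.152 kN at 2.25 m from P.
ΣF_x = 0: P_x + 20 = 0 → P_x = -20.00 kN.
ΣF_y = 0: P_y − 29.44·3.3 − 30 = 0 → P_y = 127.2 kN.
ΣM about P: M_P − (29.44·3.3)·2.25 − 30·1.7 = 0 → M_P = 269.6 kN·m.

P_x = -20.00 kN, P_y = 127.2 kN, M_P = 269.6 kN·m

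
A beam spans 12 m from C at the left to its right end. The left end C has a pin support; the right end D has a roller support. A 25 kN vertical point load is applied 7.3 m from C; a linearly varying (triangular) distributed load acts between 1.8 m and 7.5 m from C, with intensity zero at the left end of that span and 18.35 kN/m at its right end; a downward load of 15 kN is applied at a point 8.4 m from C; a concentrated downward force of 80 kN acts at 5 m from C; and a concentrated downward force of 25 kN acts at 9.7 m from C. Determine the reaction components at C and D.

Resultant of the triangular load: ½ × 18.35 × 5.7 = 52.2975 kN, acting at 5.6 m from C (one-third of the span from the peak).
Taking moments about C: D_y·12 − 25·7.3 − (½·18.35·5.7)·5.6 − 15·8.4 − 80·5 − 25·9.7 = 0 → D_y = 1243.866/12 = 103.656 ≈ 103.7 kN.
ΣF_y = 0: C_y + 103.656 − 25 − ½·18.35·5.7 − 15 − 80 − 25 = 0 → C_y = 93.64 kN.
ΣF_x = 0: no horizontal applied forces, so C_x = 0.

C_x = 0, C_y = 93.64 kN, D_y = 103.7 kN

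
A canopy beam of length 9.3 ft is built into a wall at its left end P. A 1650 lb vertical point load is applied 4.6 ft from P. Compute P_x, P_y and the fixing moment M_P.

P_x = 0, P_y = 1650 lb, M_P = 7590 lb·ft

ΣF_x = 0: P_x = 0.
ΣF_y = 0: P_y − 1650 = 0 → P_y = 1650 lb.
ΣM about P: M_P − 1650·4.6 = 0 → M_P = 7590 lb·ft.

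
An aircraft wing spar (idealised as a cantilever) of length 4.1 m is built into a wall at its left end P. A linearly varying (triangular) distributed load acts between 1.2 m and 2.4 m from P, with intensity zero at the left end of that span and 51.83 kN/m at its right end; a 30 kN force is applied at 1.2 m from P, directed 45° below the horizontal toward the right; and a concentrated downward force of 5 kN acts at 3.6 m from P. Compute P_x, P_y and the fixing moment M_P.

Resultant of the triangular load: ½ × 51.83 × 1.2 = 31.098 kN, acting at 2 m from P (one-third of the span from the peak).
ΣF_x = 0: P_x + 30·cos45° = 0 → P_x = -21.21 kN.
ΣF_y = 0: P_y − ½·51.83·1.2 − 30·sin45° − 5 = 0 → P_y = 57.31 kN.
ΣM about P: M_P − (½·51.83·1.2)·2 − 30·sin45°·1.2 − 5·3.6 = 0 → M_P = 105.7 kN·m.

P_x = -21.21 kN, P_y = 57.31 kN, M_P = 105.7 kN·m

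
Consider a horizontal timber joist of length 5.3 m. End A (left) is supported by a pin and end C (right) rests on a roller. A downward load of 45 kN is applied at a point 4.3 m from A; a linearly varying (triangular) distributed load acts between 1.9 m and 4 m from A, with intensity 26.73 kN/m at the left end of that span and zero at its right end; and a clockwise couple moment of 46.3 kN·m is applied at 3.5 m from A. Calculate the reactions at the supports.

A_x = 0, A_y = 14.05 kN, C_y = 59.01 kN

Resultant of the triangular load: ½ × 26.73 × 2.1 = 28.0665 kN, acting at 2.6 m from A (one-third of the span from the peak).
Taking moments about A: C_y·5.3 − 45·4.3 − (½·26.73·2.1)·2.6 − 46.3 = 0 → C_y = 312.7729/5.3 = 59.0138 ≈ 59.01 kN.
ΣF_y = 0: A_y + 59.0138 − 45 − ½·26.73·2.1 = 0 → A_y = 14.05 kN.
ΣF_x = 0: no horizontal applied forces, so A_x = 0.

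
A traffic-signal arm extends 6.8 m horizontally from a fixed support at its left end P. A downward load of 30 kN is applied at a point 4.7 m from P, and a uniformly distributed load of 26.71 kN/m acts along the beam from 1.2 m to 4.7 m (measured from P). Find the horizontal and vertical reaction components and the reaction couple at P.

Resultant of the distributed load: 26.71 × 3.5 = 93.485 kN at 2.95 m from P.
ΣF_x = 0: P_x = 0.
ΣF_y = 0: P_y − 30 − 26.71·3.5 = 0 → P_y = 123.5 kN.
ΣM about P: M_P − 30·4.7 − (26.71·3.5)·2.95 = 0 → M_P = 416.8 kN·m.

P_x = 0, P_y = 123.5 kN, M_P = 416.8 kN·m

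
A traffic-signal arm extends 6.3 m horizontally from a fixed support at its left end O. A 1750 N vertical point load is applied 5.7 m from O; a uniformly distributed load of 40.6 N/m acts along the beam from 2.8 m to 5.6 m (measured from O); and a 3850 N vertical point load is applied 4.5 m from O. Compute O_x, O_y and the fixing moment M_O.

Resultant of the distributed load: 40.6 × 2.8 = 113.68 N at 4.2 m from O.
ΣF_x = 0: O_x = 0.
ΣF_y = 0: O_y − 1750 − 40.6·2.8 − 3850 = 0 → O_y = 5714 N.
ΣM about O: M_O − 1750·5.7 − (40.6·2.8)·4.2 − 3850·4.5 = 0 → M_O = 27780 N·m.

O_x = 0, O_y = 5714 N, M_O = 27780 N·m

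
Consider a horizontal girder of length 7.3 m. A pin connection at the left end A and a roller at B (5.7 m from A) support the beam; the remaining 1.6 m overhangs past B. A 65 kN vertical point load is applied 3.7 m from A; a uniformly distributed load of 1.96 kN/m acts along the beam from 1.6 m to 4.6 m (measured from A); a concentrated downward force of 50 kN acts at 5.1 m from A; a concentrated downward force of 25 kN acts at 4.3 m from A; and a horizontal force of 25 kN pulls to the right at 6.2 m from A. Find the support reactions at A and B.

A_x = -25.00 kN, A_y = 36.89 kN, B_y = 109.0 kN

Resultant of the distributed load: 1.96 × 3 = 5.88 kN at 3.1 m from A.
ΣM about A: B_y·5.7 − 65·3.7 − (1.96·3)·3.1 − 50·5.1 − 25·4.3 = 0 → B_y = 621.228/5.7 = 108.987 ≈ 109.0 kN.
ΣF_y = 0: A_y + 108.987 − 65 − 1.96·3 − 50 − 25 = 0 → A_y = 36.89 kN.
ΣF_x = 0: A_x + 25 = 0 → A_x = -25.00 kN.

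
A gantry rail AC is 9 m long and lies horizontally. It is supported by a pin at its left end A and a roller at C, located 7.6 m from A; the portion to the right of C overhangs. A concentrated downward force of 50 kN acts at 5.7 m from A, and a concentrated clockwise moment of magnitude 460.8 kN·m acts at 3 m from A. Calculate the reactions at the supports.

A_x = 0, A_y = -48.13 kN, C_y = 98.13 kN

Moments about A: C_y·7.6 − 50·5.7 − 460.8 = 0 → C_y = 745.8/7.6 = 98.1316 ≈ 98.13 kN.
ΣF_y = 0: A_y + 98.1316 − 50 = 0 → A_y = -48.13 kN.
ΣF_x = 0: no horizontal applied forces, so A_x = 0.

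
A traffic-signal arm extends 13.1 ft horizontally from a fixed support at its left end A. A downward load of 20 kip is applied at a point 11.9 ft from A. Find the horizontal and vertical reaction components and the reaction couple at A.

A_x = 0, A_y = 20.00 kip, M_A = 238.0 kip·ft

ΣF_x = 0: A_x = 0.
ΣF_y = 0: A_y − 20 = 0 → A_y = 20.00 kip.
ΣM about A: M_A − 20·11.9 = 0 → M_A = 238.0 kip·ft.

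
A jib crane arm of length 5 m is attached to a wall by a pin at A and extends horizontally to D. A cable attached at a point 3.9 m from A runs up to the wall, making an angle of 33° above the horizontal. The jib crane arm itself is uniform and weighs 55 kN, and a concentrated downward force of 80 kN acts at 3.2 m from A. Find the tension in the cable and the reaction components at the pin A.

ΣM about A: T·sin33°·3.9 − 55·2.5 − 80·3.2 = 0 → T = 393.5/(3.9·0.544639) = 185.256 ≈ 185.3 kN.
ΣF_x = 0: A_x − T·cos33° = 0 → A_x = 185.256 × 0.838671 = 155.4 kN.
ΣF_y = 0: A_y + T·sin33° − 55 − 80 = 0 → A_y = 135 − 185.256 × 0.544639 = 34.10 kN.

T = 185.3 kN, A_x = 155.4 kN, A_y = 34.10 kN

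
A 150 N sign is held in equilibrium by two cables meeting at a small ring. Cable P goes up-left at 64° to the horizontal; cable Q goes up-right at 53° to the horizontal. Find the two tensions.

T_P = 101.3 N, T_Q = 73.80 N

ΣF_x = 0: −T_P·cos64° + T_Q·cos53° = 0 → T_Q = 0.728415·T_P.
ΣF_y = 0: T_P·sin64° + T_Q·sin53° = 150.
Substitute: T_P·(0.898794 + 0.728415·0.798636) = 150 → T_P = 101.315 ≈ 101.3 N.
Then T_Q = 0.728415 × 101.315 = 73.80 N.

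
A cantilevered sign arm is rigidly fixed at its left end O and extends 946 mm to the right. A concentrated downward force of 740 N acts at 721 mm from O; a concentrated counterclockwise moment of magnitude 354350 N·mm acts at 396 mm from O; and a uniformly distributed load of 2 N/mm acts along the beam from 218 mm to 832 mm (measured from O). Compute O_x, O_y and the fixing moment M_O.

Resultant of the distributed load: 2 × 614 = 1228 N at 525 mm from O.
ΣF_x = 0: O_x = 0.
ΣF_y = 0: O_y − 740 − 2·614 = 0 → O_y = 1968 N.
ΣM about O: M_O − 740·721 + 354350 − (2·614)·525 = 0 → M_O = 823900 N·mm.

O_x = 0, O_y = 1968 N, M_O = 823900 N·mm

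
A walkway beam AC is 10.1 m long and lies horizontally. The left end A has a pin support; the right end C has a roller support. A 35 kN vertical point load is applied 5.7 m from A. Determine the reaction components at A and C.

Moments about A: C_y·10.1 − 35·5.7 = 0 → C_y = 199.5/10.1 = 19.7525 ≈ 19.75 kN.
ΣF_y = 0: A_y + 19.7525 − 35 = 0 → A_y = 15.25 kN.
ΣF_x = 0: no horizontal applied forces, so A_x = 0.

A_x = 0, A_y = 15.25 kN, C_y = 19.75 kN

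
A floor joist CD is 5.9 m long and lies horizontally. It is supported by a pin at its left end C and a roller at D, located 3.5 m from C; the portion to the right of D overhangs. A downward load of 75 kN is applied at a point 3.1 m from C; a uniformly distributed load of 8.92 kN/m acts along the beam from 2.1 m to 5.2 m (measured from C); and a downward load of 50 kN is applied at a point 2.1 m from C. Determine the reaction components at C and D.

Resultant of the distributed load: 8.92 × 3.1 = 27.652 kN at 3.65 m from C.
Taking moments about C: D_y·3.5 − 75·3.1 − (8.92·3.1)·3.65 − 50·2.1 = 0 → D_y = 438.4298/3.5 = 125.266 ≈ 125.3 kN.
ΣF_y = 0: C_y + 125.266 − 75 − 8.92·3.1 − 50 = 0 → C_y = 27.39 kN.
ΣF_x = 0: no horizontal applied forces, so C_x = 0.

C_x = 0, C_y = 27.39 kN, D_y = 125.3 kN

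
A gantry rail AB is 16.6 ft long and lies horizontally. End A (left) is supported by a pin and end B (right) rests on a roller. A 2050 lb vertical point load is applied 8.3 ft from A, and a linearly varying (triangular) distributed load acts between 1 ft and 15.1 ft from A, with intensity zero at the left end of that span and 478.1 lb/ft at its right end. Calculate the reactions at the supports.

Resultant of the triangular load: ½ × 478.1 × 14.1 = 3370.605 lb, acting at 10.4 ft from A (one-third of the span from the peak).
ΣM about A: B_y·16.6 − 2050·8.3 − (½·478.1·14.1)·10.4 = 0 → B_y = 52069.292/16.6 = 3136.7 ≈ 3137 lb.
ΣF_y = 0: A_y + 3136.7 − 2050 − ½·478.1·14.1 = 0 → A_y = 2284 lb.
ΣF_x = 0: no horizontal applied forces, so A_x = 0.

A_x = 0, A_y = 2284 lb, B_y = 3137 lb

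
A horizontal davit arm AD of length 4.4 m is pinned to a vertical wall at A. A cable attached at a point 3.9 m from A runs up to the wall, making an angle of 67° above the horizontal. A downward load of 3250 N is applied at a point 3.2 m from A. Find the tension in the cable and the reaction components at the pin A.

ΣM about A: T·sin67°·3.9 − 3250·3.2 = 0 → T = 10400/(3.9·0.920505) = 2896.96 ≈ 2897 N.
ΣF_x = 0: A_x − T·cos67° = 0 → A_x = 2896.96 × 0.390731 = 1132 N.
ΣF_y = 0: A_y + T·sin67° − 3250 = 0 → A_y = 3250 − 2896.96 × 0.920505 = 583.3 N.

T = 2897 N, A_x = 1132 N, A_y = 583.3 N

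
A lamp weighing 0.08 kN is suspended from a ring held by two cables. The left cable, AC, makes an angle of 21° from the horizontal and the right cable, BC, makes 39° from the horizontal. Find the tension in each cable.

ΣF_x = 0: −T_AC·cos21° + T_BC·cos39° = 0 → T_BC = 1.20129·T_AC.
ΣF_y = 0: T_AC·sin21° + T_BC·sin39° = 0.08.
Substitute: T_AC·(0.358368 + 1.20129·0.62932) = 0.08 → T_AC = 0.0717898 ≈ 0.07179 kN.
Then T_BC = 1.20129 × 0.0717898 = 0.08624 kN.

T_AC = 0.07179 kN, T_BC = 0.08624 kN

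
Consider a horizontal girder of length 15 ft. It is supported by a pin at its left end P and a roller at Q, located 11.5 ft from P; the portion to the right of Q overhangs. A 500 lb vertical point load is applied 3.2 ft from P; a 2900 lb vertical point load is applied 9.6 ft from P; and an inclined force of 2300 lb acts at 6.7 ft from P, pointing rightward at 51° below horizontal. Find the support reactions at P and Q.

P_x = -1447 lb, P_y = 1586 lb, Q_y = 3601 lb

Taking moments about P: Q_y·11.5 − 500·3.2 − 2900·9.6 − 2300·sin51°·6.7 = 0 → Q_y = 41415.8/11.5 = 3601.37 ≈ 3601 lb.
ΣF_y = 0: P_y + 3601.37 − 500 − 2900 − 2300·sin51° = 0 → P_y = 1586 lb.
ΣF_x = 0: P_x + 2300·cos51° = 0 → P_x = -1447 lb.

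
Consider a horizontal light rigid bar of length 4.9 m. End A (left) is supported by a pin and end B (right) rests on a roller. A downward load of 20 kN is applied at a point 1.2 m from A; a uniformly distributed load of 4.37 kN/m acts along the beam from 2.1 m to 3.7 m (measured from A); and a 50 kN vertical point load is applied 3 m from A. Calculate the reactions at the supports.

Resultant of the distributed load: 4.37 × 1.6 = 6.992 kN at 2.9 m from A.
Taking moments about A: B_y·4.9 − 20·1.2 − (4.37·1.6)·2.9 − 50·3 = 0 → B_y = 194.2768/4.9 = 39.6483 ≈ 39.65 kN.
ΣF_y = 0: A_y + 39.6483 − 20 − 4.37·1.6 − 50 = 0 → A_y = 37.34 kN.
ΣF_x = 0: no horizontal applied forces, so A_x = 0.

A_x = 0, A_y = 37.34 kN, B_y = 39.65 kN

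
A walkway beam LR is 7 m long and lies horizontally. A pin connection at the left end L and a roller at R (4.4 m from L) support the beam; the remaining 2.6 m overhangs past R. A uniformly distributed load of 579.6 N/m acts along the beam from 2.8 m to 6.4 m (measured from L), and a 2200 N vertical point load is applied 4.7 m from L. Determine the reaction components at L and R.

L_x = 0, L_y = -244.8 N, R_y = 4531 N

Resultant of the distributed load: 579.6 × 3.6 = 2086.56 N at 4.6 m from L.
Moments about L: R_y·4.4 − (579.6·3.6)·4.6 − 2200·4.7 = 0 → R_y = 19938.176/4.4 = 4531.4 ≈ 4531 N.
ΣF_y = 0: L_y + 4531.4 − 579.6·3.6 − 2200 = 0 → L_y = -244.8 N.
ΣF_x = 0: no horizontal applied forces, so L_x = 0.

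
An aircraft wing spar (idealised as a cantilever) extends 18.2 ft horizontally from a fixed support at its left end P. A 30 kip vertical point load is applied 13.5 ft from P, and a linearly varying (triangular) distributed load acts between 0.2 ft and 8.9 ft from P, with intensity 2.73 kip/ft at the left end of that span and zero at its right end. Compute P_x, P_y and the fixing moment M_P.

P_x = 0, P_y = 41.88 kip, M_P = 441.8 kip·ft

Resultant of the triangular load: ½ × 2.73 × 8.7 = 11.8755 kip, acting at 3.1 ft from P (one-third of the span from the peak).
ΣF_x = 0: P_x = 0.
ΣF_y = 0: P_y − 30 − ½·2.73·8.7 = 0 → P_y = 41.88 kip.
ΣM about P: M_P − 30·13.5 − (½·2.73·8.7)·3.1 = 0 → M_P = 441.8 kip·ft.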